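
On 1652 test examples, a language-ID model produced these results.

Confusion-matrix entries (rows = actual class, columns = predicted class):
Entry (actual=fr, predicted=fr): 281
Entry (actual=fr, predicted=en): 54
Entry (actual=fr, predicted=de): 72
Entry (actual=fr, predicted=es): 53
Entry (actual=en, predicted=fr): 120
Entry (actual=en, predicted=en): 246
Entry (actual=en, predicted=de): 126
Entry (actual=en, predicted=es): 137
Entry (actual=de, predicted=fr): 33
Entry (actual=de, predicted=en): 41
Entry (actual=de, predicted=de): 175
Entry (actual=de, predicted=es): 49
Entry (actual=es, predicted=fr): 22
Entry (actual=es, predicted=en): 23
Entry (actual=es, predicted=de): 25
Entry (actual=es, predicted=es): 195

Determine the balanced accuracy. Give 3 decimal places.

0.581

Balanced accuracy = mean of per-class recall.
  fr: recall = 281/460 = 0.6109
  en: recall = 246/629 = 0.3911
  de: recall = 175/298 = 0.5872
  es: recall = 195/265 = 0.7358
Mean = (0.6109 + 0.3911 + 0.5872 + 0.7358) / 4 = 0.581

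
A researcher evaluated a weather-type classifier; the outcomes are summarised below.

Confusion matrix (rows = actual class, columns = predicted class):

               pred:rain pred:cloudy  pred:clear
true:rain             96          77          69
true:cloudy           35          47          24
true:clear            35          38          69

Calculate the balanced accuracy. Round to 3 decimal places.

Balanced accuracy = mean of per-class recall.
  rain: recall = 96/242 = 0.3967
  cloudy: recall = 47/106 = 0.4434
  clear: recall = 69/142 = 0.4859
Mean = (0.3967 + 0.4434 + 0.4859) / 3 = 0.442

0.442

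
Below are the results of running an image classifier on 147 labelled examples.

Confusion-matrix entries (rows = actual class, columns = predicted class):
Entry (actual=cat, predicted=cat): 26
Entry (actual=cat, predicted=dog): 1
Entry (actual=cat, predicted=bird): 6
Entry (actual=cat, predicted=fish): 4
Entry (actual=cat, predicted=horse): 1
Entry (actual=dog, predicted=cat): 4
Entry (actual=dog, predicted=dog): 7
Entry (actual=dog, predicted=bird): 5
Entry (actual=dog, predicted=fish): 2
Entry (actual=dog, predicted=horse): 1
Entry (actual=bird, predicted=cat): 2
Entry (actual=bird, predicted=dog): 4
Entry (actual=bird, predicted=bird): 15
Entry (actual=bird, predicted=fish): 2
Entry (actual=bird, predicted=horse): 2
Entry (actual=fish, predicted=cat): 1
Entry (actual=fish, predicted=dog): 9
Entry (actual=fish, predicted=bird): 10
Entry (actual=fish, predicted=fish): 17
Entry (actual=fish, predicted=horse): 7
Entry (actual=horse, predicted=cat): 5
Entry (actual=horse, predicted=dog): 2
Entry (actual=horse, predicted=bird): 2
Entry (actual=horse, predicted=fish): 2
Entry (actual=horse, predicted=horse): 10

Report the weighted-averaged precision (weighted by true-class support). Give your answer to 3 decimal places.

0.540

Per-class precision (TP/(TP+FP)):
  cat: TP=26, FP=4+2+1+5=12 → 26/38 = 0.6842
  dog: TP=7, FP=1+4+9+2=16 → 7/23 = 0.3043
  bird: TP=15, FP=6+5+10+2=23 → 15/38 = 0.3947
  fish: TP=17, FP=4+2+2+2=10 → 17/27 = 0.6296
  horse: TP=10, FP=1+1+2+7=11 → 10/21 = 0.4762
Weighted-precision = Σ (supportᵢ/N)·precisionᵢ with N=147: (38/147)·0.6842 + (19/147)·0.3043 + (25/147)·0.3947 + (44/147)·0.6296 + (21/147)·0.4762 = 0.540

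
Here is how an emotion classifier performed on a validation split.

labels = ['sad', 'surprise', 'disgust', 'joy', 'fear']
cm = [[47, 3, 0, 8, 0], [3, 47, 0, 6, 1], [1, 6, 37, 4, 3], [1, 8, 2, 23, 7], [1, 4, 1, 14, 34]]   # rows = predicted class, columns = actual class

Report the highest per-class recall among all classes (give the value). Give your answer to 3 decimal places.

0.925

Per-class recall (TP/(TP+FN)):
  sad: TP=47, FN=3+1+1+1=6 → 47/53 = 0.8868
  surprise: TP=47, FN=3+6+8+4=21 → 47/68 = 0.6912
  disgust: TP=37, FN=0+0+2+1=3 → 37/40 = 0.9250
  joy: TP=23, FN=8+6+4+14=32 → 23/55 = 0.4182
  fear: TP=34, FN=0+1+3+7=11 → 34/45 = 0.7556
Highest is class 'disgust' with recall = 0.925.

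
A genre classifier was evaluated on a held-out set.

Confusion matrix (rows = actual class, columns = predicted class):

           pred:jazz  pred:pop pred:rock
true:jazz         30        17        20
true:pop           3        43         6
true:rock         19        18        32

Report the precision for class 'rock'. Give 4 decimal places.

Treat 'rock' as positive and all other classes as negative.
precision = TP/(TP+FP).
rock: TP=32, FP=20+6=26 → 32/58 = 0.55172

0.5517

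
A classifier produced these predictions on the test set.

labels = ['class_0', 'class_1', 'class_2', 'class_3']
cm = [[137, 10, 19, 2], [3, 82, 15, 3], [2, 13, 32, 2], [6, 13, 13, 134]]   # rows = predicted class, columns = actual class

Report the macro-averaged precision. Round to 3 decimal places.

0.768

Per-class precision (TP/(TP+FP)):
  class_0: TP=137, FP=10+19+2=31 → 137/168 = 0.8155
  class_1: TP=82, FP=3+15+3=21 → 82/103 = 0.7961
  class_2: TP=32, FP=2+13+2=17 → 32/49 = 0.6531
  class_3: TP=134, FP=6+13+13=32 → 134/166 = 0.8072
Macro-precision = mean = (0.8155 + 0.7961 + 0.6531 + 0.8072) / 4 = 0.768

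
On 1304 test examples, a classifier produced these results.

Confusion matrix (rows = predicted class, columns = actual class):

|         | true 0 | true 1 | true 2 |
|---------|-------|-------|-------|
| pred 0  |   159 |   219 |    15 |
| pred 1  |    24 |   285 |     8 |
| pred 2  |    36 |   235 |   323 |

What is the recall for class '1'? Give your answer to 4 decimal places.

Take TP from the diagonal, FP from the rest of the '1' prediction marginal, FN from the rest of the '1' actual marginal.
recall = TP/(TP+FN).
1: TP=285, FN=219+235=454 → 285/739 = 0.38566

0.3857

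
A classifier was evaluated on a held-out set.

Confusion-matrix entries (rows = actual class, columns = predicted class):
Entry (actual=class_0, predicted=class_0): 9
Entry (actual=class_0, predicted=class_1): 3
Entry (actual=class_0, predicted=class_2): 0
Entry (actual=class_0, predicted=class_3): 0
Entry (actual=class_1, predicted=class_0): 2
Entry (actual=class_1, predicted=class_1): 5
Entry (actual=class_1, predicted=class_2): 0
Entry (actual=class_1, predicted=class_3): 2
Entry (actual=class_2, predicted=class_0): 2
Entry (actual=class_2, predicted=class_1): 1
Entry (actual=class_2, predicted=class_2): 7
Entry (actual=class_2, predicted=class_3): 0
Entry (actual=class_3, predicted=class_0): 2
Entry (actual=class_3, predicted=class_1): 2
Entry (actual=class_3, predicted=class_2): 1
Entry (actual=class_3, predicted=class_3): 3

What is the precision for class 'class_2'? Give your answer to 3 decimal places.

0.875

precision = TP/(TP+FP).
class_2: TP=7, FP=0+0+1=1 → 7/8 = 0.8750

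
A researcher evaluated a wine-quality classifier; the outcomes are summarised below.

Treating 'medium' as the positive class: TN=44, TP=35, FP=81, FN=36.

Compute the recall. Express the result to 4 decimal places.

0.4930

Recall = TP/(TP+FN) = 35/(35+36) = 35/71 = 0.4930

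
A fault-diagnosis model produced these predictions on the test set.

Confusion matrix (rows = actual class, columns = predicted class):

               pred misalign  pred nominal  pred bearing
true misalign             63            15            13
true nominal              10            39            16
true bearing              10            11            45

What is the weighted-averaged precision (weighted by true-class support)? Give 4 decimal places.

Per-class precision (TP/(TP+FP)):
  misalign: TP=63, FP=10+10=20 → 63/83 = 0.75904
  nominal: TP=39, FP=15+11=26 → 39/65 = 0.60000
  bearing: TP=45, FP=13+16=29 → 45/74 = 0.60811
Weighted-precision = Σ (supportᵢ/N)·precisionᵢ with N=222: (91/222)·0.75904 + (65/222)·0.60000 + (66/222)·0.60811 = 0.6676

0.6676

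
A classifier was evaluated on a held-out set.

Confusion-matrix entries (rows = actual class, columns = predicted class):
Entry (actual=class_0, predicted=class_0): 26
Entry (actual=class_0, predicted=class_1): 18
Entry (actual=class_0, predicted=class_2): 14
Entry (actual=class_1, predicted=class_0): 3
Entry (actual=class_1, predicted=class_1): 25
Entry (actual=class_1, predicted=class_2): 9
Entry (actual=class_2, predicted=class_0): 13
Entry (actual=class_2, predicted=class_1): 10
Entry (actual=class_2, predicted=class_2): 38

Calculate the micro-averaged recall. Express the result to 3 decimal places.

Micro-averaging pools counts across classes: ΣTP=89, ΣFP=67, ΣFN=67.
Micro-recall = TP/(TP+FN) on pooled counts = 0.571 (equals overall accuracy in single-label multiclass).

0.571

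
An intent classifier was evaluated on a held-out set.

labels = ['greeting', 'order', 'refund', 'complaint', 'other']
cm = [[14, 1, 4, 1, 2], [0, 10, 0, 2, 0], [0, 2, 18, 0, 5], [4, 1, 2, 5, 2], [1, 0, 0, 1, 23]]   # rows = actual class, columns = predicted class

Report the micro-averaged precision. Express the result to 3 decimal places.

0.714

Micro-averaging pools counts across classes: ΣTP=70, ΣFP=28, ΣFN=28.
Micro-precision = TP/(TP+FP) on pooled counts = 0.714 (equals overall accuracy in single-label multiclass).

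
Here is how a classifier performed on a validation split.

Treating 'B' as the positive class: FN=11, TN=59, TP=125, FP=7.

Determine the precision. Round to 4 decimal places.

Precision = TP/(TP+FP) = 125/(125+7) = 125/132 = 0.9470

0.9470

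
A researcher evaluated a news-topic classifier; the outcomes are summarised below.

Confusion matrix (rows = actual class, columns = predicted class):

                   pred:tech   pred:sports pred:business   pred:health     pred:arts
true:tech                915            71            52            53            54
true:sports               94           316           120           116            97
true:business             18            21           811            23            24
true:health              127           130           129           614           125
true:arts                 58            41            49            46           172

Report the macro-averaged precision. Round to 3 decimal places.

0.617

Per-class precision (TP/(TP+FP)):
  tech: TP=915, FP=94+18+127+58=297 → 915/1212 = 0.7550
  sports: TP=316, FP=71+21+130+41=263 → 316/579 = 0.5458
  business: TP=811, FP=52+120+129+49=350 → 811/1161 = 0.6985
  health: TP=614, FP=53+116+23+46=238 → 614/852 = 0.7207
  arts: TP=172, FP=54+97+24+125=300 → 172/472 = 0.3644
Macro-precision = mean = (0.7550 + 0.5458 + 0.6985 + 0.7207 + 0.3644) / 5 = 0.617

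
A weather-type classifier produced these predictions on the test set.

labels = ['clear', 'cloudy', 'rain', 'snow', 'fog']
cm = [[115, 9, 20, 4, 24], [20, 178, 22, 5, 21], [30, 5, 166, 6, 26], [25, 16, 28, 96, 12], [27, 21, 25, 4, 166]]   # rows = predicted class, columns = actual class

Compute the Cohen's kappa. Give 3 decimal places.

Observed agreement pₒ = trace/N = 721/1071 = 0.6732
Expected agreement pₑ = Σ (rowᵢ·colᵢ)/N² = (217·172 + 229·246 + 261·233 + 115·177 + 249·243)/1071² = 0.2052
κ = (pₒ − pₑ)/(1 − pₑ) = (0.6732 − 0.2052)/(1 − 0.2052) = 0.589

0.589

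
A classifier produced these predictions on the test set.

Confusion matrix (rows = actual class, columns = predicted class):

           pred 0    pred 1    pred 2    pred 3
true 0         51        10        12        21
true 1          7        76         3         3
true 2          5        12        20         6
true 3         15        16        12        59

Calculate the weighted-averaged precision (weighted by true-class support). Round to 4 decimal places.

Per-class precision (TP/(TP+FP)):
  0: TP=51, FP=7+5+15=27 → 51/78 = 0.65385
  1: TP=76, FP=10+12+16=38 → 76/114 = 0.66667
  2: TP=20, FP=12+3+12=27 → 20/47 = 0.42553
  3: TP=59, FP=21+3+6=30 → 59/89 = 0.66292
Weighted-precision = Σ (supportᵢ/N)·precisionᵢ with N=328: (94/328)·0.65385 + (89/328)·0.66667 + (43/328)·0.42553 + (102/328)·0.66292 = 0.6302

0.6302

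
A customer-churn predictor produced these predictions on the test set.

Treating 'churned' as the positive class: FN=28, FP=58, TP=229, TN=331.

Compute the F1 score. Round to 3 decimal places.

Precision = TP/(TP+FP) = 229/287 = 0.7979
Recall = TP/(TP+FN) = 229/257 = 0.8911
F1 = 2·TP/(2·TP+FP+FN) = 458/544 = 0.842

0.842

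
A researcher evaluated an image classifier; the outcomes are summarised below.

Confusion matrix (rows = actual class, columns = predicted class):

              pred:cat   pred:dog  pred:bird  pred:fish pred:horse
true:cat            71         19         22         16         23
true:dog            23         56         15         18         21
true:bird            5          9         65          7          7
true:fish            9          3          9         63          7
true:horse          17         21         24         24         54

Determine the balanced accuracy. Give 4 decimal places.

Balanced accuracy = mean of per-class recall.
  cat: recall = 71/151 = 0.47020
  dog: recall = 56/133 = 0.42105
  bird: recall = 65/93 = 0.69892
  fish: recall = 63/91 = 0.69231
  horse: recall = 54/140 = 0.38571
Mean = (0.47020 + 0.42105 + 0.69892 + 0.69231 + 0.38571) / 5 = 0.5336

0.5336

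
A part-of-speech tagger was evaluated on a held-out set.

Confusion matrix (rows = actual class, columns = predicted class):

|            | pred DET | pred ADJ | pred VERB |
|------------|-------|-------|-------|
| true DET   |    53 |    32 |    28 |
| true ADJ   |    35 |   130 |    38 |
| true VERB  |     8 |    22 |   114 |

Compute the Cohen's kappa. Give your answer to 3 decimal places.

0.455

Observed agreement pₒ = trace/N = 297/460 = 0.6457
Expected agreement pₑ = Σ (rowᵢ·colᵢ)/N² = (113·96 + 203·184 + 144·180)/460² = 0.3503
κ = (pₒ − pₑ)/(1 − pₑ) = (0.6457 − 0.3503)/(1 − 0.3503) = 0.455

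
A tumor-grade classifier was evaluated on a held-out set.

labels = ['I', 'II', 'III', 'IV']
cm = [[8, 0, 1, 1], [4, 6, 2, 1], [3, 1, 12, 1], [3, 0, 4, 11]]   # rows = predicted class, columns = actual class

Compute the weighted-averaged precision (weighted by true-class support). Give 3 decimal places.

Per-class precision (TP/(TP+FP)):
  I: TP=8, FP=0+1+1=2 → 8/10 = 0.8000
  II: TP=6, FP=4+2+1=7 → 6/13 = 0.4615
  III: TP=12, FP=3+1+1=5 → 12/17 = 0.7059
  IV: TP=11, FP=3+0+4=7 → 11/18 = 0.6111
Weighted-precision = Σ (supportᵢ/N)·precisionᵢ with N=58: (18/58)·0.8000 + (7/58)·0.4615 + (19/58)·0.7059 + (14/58)·0.6111 = 0.683

0.683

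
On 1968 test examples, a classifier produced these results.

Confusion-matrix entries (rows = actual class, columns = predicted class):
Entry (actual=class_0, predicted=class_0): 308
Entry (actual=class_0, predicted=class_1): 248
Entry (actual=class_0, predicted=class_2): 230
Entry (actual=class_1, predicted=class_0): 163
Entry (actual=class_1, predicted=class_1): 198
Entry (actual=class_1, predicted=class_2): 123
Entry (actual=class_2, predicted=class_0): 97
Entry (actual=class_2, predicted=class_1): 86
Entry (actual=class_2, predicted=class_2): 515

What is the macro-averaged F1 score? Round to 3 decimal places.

0.501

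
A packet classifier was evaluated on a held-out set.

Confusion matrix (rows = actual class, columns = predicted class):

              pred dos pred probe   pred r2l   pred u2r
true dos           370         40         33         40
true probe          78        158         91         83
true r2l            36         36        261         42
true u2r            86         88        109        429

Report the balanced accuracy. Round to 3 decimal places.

0.612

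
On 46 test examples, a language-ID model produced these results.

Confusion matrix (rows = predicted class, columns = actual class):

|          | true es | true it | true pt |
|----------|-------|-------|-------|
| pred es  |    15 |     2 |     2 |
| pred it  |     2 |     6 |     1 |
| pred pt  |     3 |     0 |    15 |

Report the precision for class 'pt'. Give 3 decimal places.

0.833

precision = TP/(TP+FP).
pt: TP=15, FP=3+0=3 → 15/18 = 0.8333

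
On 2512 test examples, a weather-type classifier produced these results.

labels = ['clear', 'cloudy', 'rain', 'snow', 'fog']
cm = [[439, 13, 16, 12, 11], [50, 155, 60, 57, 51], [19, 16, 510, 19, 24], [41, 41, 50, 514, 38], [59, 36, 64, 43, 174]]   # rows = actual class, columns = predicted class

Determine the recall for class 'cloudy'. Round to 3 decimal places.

0.416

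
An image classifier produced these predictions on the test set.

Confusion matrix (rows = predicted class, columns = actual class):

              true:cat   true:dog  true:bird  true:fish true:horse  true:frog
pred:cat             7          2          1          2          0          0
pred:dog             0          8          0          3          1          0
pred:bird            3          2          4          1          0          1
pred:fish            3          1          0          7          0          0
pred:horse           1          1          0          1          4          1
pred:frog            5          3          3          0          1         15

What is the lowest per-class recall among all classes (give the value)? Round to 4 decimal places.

0.3684

Per-class recall (TP/(TP+FN)):
  cat: TP=7, FN=0+3+3+1+5=12 → 7/19 = 0.36842
  dog: TP=8, FN=2+2+1+1+3=9 → 8/17 = 0.47059
  bird: TP=4, FN=1+0+0+0+3=4 → 4/8 = 0.50000
  fish: TP=7, FN=2+3+1+1+0=7 → 7/14 = 0.50000
  horse: TP=4, FN=0+1+0+0+1=2 → 4/6 = 0.66667
  frog: TP=15, FN=0+0+1+0+1=2 → 15/17 = 0.88235
Lowest is class 'cat' with recall = 0.3684.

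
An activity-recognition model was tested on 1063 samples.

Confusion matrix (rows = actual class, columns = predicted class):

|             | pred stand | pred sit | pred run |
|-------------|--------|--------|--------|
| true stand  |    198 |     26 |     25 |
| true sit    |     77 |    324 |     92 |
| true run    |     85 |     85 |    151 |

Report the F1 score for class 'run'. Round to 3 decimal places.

One-vs-rest for 'run': TP = diagonal; FP = other classes predicted 'run'; FN = 'run' predicted as other.
F1 score = 2·TP/(2·TP+FP+FN).
run: TP=151, FP=25+92=117, FN=85+85=170 → 302/589 = 0.5127

0.513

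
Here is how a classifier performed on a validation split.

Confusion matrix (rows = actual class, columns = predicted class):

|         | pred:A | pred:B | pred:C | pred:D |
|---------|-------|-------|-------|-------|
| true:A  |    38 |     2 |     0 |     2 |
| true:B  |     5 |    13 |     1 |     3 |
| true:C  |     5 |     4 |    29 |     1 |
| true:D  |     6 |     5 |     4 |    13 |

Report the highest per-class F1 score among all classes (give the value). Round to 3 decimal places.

Per-class F1 score (2·TP/(2·TP+FP+FN)):
  A: TP=38, FP=5+5+6=16, FN=2+0+2=4 → 76/96 = 0.7917
  B: TP=13, FP=2+4+5=11, FN=5+1+3=9 → 26/46 = 0.5652
  C: TP=29, FP=0+1+4=5, FN=5+4+1=10 → 58/73 = 0.7945
  D: TP=13, FP=2+3+1=6, FN=6+5+4=15 → 26/47 = 0.5532
Highest is class 'C' with F1 score = 0.795.

0.795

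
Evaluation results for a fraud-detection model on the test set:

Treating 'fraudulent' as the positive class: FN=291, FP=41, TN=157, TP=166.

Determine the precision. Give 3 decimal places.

Precision = TP/(TP+FP) = 166/(166+41) = 166/207 = 0.802

0.802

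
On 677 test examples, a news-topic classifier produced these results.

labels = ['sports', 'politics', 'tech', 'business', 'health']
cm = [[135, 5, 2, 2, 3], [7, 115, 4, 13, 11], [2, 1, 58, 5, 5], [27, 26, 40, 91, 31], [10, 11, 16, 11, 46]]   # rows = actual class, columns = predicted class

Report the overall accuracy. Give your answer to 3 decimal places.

0.657

Accuracy = trace / total = (135+115+58+91+46=445) / 677 = 445/677 = 0.657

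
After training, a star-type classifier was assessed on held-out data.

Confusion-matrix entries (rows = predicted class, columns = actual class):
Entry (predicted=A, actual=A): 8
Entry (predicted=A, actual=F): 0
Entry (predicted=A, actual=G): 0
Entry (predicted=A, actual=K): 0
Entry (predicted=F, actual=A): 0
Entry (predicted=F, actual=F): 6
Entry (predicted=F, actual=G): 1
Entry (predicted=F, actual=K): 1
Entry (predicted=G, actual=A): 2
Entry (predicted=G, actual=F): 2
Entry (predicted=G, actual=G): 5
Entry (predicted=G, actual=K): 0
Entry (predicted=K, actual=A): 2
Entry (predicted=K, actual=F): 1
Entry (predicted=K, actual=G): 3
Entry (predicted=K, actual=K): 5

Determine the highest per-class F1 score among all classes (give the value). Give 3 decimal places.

0.800

Per-class F1 score (2·TP/(2·TP+FP+FN)):
  A: TP=8, FP=0+0+0=0, FN=0+2+2=4 → 16/20 = 0.8000
  F: TP=6, FP=0+1+1=2, FN=0+2+1=3 → 12/17 = 0.7059
  G: TP=5, FP=2+2+0=4, FN=0+1+3=4 → 10/18 = 0.5556
  K: TP=5, FP=2+1+3=6, FN=0+1+0=1 → 10/17 = 0.5882
Highest is class 'A' with F1 score = 0.800.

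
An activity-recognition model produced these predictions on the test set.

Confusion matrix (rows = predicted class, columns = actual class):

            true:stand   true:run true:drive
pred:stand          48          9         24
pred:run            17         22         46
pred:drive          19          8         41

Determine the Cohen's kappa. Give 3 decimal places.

Observed agreement pₒ = trace/N = 111/234 = 0.4744
Expected agreement pₑ = Σ (rowᵢ·colᵢ)/N² = (84·81 + 39·85 + 111·68)/234² = 0.3226
κ = (pₒ − pₑ)/(1 − pₑ) = (0.4744 − 0.3226)/(1 − 0.3226) = 0.224

0.224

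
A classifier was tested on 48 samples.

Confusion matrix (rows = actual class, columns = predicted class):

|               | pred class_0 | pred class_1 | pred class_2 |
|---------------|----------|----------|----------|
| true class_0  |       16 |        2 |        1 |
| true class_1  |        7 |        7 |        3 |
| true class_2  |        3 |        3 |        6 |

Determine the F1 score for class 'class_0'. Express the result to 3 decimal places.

0.711

Take TP from the diagonal, FP from the rest of the 'class_0' prediction marginal, FN from the rest of the 'class_0' actual marginal.
F1 score = 2·TP/(2·TP+FP+FN).
class_0: TP=16, FP=7+3=10, FN=2+1=3 → 32/45 = 0.7111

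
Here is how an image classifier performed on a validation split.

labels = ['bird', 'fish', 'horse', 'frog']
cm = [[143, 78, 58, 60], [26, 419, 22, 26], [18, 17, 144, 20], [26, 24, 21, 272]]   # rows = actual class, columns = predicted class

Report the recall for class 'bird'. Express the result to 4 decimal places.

0.4218

Treat 'bird' as positive and all other classes as negative.
recall = TP/(TP+FN).
bird: TP=143, FN=78+58+60=196 → 143/339 = 0.42183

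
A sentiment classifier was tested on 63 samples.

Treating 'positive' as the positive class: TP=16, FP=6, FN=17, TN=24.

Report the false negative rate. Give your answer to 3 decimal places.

FNR = FN/(FN+TP) = 17/(17+16) = 0.515

0.515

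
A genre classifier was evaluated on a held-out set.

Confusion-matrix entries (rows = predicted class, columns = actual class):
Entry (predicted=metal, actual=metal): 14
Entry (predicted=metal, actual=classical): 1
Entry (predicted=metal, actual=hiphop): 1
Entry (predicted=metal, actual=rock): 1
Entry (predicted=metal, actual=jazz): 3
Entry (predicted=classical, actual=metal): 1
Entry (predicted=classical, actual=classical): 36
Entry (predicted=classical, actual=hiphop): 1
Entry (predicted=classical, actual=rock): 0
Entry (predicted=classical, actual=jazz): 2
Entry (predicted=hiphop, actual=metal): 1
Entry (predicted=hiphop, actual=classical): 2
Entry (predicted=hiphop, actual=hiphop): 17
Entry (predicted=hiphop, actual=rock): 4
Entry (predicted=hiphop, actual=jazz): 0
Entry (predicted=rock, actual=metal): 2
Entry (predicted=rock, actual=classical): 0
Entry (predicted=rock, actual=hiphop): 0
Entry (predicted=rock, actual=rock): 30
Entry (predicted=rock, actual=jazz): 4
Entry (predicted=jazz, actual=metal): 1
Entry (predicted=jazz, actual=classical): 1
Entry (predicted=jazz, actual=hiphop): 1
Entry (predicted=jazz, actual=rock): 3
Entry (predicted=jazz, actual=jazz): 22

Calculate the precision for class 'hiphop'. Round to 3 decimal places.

0.708

precision = TP/(TP+FP).
hiphop: TP=17, FP=1+2+4+0=7 → 17/24 = 0.7083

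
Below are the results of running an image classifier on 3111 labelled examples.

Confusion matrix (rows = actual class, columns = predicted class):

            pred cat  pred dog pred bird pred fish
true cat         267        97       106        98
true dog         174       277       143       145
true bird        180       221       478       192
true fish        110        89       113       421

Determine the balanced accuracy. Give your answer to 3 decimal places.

0.466

Balanced accuracy = mean of per-class recall.
  cat: recall = 267/568 = 0.4701
  dog: recall = 277/739 = 0.3748
  bird: recall = 478/1071 = 0.4463
  fish: recall = 421/733 = 0.5744
Mean = (0.4701 + 0.3748 + 0.4463 + 0.5744) / 4 = 0.466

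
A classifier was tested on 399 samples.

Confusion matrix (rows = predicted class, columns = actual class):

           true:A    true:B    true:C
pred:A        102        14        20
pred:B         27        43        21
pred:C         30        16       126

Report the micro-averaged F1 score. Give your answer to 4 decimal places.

Micro-averaging pools counts across classes: ΣTP=271, ΣFP=128, ΣFN=128.
Micro-F1 score = 2·TP/(2·TP+FP+FN) on pooled counts = 0.6792 (equals overall accuracy in single-label multiclass).

0.6792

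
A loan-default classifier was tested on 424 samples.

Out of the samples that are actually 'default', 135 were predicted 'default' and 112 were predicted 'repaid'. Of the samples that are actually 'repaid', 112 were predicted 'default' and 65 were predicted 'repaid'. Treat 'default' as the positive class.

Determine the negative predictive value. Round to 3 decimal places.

0.367

NPV = TN/(TN+FN) = 65/(65+112) = 0.367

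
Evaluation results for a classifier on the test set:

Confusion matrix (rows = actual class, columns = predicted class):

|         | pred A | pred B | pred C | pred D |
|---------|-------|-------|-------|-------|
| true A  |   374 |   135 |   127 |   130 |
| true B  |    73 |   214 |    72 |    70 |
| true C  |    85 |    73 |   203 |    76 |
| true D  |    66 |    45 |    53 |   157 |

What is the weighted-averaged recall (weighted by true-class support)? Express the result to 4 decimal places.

0.4854

Per-class recall (TP/(TP+FN)):
  A: TP=374, FN=135+127+130=392 → 374/766 = 0.48825
  B: TP=214, FN=73+72+70=215 → 214/429 = 0.49883
  C: TP=203, FN=85+73+76=234 → 203/437 = 0.46453
  D: TP=157, FN=66+45+53=164 → 157/321 = 0.48910
Weighted-recall = Σ (supportᵢ/N)·recallᵢ with N=1953: (766/1953)·0.48825 + (429/1953)·0.49883 + (437/1953)·0.46453 + (321/1953)·0.48910 = 0.4854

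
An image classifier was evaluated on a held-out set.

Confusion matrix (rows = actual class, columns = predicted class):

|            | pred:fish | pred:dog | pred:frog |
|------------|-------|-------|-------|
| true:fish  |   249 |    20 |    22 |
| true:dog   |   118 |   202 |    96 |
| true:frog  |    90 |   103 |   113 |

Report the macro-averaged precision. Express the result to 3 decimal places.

0.552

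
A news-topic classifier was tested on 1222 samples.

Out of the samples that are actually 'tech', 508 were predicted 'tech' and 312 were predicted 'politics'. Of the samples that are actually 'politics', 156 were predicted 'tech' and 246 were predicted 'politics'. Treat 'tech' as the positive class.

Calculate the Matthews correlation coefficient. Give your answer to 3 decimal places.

0.218

MCC = (TP·TN − FP·FN) / √((TP+FP)(TP+FN)(TN+FP)(TN+FN))
Numerator = 508·246 − 156·312 = 76296
Denominator = √(664·820·402·558) = √122135575680 = 349479.0061
MCC = 76296 / 349479.0061 = 0.218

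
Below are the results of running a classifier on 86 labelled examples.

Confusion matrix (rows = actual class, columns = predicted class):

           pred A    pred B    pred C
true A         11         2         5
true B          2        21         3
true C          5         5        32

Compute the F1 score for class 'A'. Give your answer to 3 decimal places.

F1 score = 2·TP/(2·TP+FP+FN).
A: TP=11, FP=2+5=7, FN=2+5=7 → 22/36 = 0.6111

0.611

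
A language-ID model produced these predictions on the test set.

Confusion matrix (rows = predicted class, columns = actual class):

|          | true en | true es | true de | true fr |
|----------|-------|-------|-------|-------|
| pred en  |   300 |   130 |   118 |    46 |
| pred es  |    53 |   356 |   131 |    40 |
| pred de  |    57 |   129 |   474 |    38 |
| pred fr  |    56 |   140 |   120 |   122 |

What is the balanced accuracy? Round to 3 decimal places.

0.543

Balanced accuracy = mean of per-class recall.
  en: recall = 300/466 = 0.6438
  es: recall = 356/755 = 0.4715
  de: recall = 474/843 = 0.5623
  fr: recall = 122/246 = 0.4959
Mean = (0.6438 + 0.4715 + 0.5623 + 0.4959) / 4 = 0.543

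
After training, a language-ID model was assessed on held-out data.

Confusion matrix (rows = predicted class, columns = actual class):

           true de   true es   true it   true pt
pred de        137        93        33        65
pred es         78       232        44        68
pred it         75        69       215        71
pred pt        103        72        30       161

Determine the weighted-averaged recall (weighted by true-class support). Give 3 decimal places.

0.482

Per-class recall (TP/(TP+FN)):
  de: TP=137, FN=78+75+103=256 → 137/393 = 0.3486
  es: TP=232, FN=93+69+72=234 → 232/466 = 0.4979
  it: TP=215, FN=33+44+30=107 → 215/322 = 0.6677
  pt: TP=161, FN=65+68+71=204 → 161/365 = 0.4411
Weighted-recall = Σ (supportᵢ/N)·recallᵢ with N=1546: (393/1546)·0.3486 + (466/1546)·0.4979 + (322/1546)·0.6677 + (365/1546)·0.4411 = 0.482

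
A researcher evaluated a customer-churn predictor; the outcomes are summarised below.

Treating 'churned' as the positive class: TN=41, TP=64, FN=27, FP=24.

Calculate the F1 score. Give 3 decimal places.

0.715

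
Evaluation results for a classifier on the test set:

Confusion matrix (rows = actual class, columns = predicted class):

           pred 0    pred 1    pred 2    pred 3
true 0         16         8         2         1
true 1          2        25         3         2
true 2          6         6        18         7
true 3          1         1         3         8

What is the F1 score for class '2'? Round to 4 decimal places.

0.5714

One-vs-rest for '2': TP = diagonal; FP = other classes predicted '2'; FN = '2' predicted as other.
F1 score = 2·TP/(2·TP+FP+FN).
2: TP=18, FP=2+3+3=8, FN=6+6+7=19 → 36/63 = 0.57143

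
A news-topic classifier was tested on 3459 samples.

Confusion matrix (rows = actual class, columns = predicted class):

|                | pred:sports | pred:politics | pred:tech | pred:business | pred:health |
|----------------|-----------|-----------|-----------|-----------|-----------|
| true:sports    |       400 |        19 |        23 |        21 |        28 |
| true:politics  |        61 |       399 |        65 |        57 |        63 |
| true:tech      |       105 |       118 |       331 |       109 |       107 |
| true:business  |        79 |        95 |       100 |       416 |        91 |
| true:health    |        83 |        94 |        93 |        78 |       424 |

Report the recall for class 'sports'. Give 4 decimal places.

0.8147

One-vs-rest for 'sports': TP = diagonal; FP = other classes predicted 'sports'; FN = 'sports' predicted as other.
recall = TP/(TP+FN).
sports: TP=400, FN=19+23+21+28=91 → 400/491 = 0.81466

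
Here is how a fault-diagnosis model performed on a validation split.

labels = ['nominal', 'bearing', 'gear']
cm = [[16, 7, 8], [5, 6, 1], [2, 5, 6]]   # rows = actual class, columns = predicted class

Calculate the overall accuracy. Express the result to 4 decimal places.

0.5000

Accuracy = trace / total = (16+6+6=28) / 56 = 28/56 = 0.5000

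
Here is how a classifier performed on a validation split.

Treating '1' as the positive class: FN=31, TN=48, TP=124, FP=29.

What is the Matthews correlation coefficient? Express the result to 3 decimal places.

0.421

MCC = (TP·TN − FP·FN) / √((TP+FP)(TP+FN)(TN+FP)(TN+FN))
Numerator = 124·48 − 29·31 = 5053
Denominator = √(153·155·77·79) = √144258345 = 12010.7596
MCC = 5053 / 12010.7596 = 0.421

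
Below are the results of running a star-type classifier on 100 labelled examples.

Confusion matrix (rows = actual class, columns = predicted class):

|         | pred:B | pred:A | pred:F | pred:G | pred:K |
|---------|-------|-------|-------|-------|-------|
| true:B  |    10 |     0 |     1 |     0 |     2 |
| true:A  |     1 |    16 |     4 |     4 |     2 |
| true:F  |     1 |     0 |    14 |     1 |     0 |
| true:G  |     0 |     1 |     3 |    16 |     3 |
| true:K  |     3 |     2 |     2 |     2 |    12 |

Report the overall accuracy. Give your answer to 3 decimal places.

Accuracy = trace / total = (10+16+14+16+12=68) / 100 = 68/100 = 0.680

0.680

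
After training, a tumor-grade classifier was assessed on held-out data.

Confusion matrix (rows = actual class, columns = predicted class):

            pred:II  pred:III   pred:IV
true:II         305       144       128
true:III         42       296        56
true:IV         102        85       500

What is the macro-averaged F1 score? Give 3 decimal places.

Per-class F1 score (2·TP/(2·TP+FP+FN)):
  II: TP=305, FP=42+102=144, FN=144+128=272 → 610/1026 = 0.5945
  III: TP=296, FP=144+85=229, FN=42+56=98 → 592/919 = 0.6442
  IV: TP=500, FP=128+56=184, FN=102+85=187 → 1000/1371 = 0.7294
Macro-F1 score = mean = (0.5945 + 0.6442 + 0.7294) / 3 = 0.656

0.656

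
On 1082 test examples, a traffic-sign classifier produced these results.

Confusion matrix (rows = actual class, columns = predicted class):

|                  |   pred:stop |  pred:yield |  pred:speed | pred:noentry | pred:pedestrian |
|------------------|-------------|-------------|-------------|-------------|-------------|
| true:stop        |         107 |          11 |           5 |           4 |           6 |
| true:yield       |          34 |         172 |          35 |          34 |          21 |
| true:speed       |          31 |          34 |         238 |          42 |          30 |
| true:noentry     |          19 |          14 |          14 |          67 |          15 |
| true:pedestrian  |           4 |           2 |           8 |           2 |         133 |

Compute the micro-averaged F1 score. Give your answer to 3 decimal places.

0.663

Micro-averaging pools counts across classes: ΣTP=717, ΣFP=365, ΣFN=365.
Micro-F1 score = 2·TP/(2·TP+FP+FN) on pooled counts = 0.663 (equals overall accuracy in single-label multiclass).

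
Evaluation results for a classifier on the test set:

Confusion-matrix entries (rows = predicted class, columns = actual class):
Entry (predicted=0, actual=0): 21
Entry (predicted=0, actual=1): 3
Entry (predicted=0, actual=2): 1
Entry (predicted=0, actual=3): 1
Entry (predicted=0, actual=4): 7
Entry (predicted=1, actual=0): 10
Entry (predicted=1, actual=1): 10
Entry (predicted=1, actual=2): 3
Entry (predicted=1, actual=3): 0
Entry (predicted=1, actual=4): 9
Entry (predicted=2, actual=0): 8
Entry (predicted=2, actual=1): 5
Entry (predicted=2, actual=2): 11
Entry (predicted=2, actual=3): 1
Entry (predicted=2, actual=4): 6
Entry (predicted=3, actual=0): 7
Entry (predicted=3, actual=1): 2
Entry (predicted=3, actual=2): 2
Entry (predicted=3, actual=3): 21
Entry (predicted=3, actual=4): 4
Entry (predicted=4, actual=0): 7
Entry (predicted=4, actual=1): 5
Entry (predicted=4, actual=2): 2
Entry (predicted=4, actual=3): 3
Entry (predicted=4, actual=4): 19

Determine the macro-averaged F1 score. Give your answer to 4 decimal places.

Per-class F1 score (2·TP/(2·TP+FP+FN)):
  0: TP=21, FP=3+1+1+7=12, FN=10+8+7+7=32 → 42/86 = 0.48837
  1: TP=10, FP=10+3+0+9=22, FN=3+5+2+5=15 → 20/57 = 0.35088
  2: TP=11, FP=8+5+1+6=20, FN=1+3+2+2=8 → 22/50 = 0.44000
  3: TP=21, FP=7+2+2+4=15, FN=1+0+1+3=5 → 42/62 = 0.67742
  4: TP=19, FP=7+5+2+3=17, FN=7+9+6+4=26 → 38/81 = 0.46914
Macro-F1 score = mean = (0.48837 + 0.35088 + 0.44000 + 0.67742 + 0.46914) / 5 = 0.4852

0.4852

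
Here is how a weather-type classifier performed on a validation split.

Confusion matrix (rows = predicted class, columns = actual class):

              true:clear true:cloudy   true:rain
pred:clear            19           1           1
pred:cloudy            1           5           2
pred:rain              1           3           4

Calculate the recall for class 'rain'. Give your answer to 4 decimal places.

0.5714

Treat 'rain' as positive and all other classes as negative.
recall = TP/(TP+FN).
rain: TP=4, FN=1+2=3 → 4/7 = 0.57143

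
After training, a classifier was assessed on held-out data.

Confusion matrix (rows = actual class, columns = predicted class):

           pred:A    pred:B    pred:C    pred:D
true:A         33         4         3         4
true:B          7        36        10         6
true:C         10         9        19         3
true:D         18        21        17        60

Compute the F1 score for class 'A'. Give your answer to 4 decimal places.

F1 score = 2·TP/(2·TP+FP+FN).
A: TP=33, FP=7+10+18=35, FN=4+3+4=11 → 66/112 = 0.58929

0.5893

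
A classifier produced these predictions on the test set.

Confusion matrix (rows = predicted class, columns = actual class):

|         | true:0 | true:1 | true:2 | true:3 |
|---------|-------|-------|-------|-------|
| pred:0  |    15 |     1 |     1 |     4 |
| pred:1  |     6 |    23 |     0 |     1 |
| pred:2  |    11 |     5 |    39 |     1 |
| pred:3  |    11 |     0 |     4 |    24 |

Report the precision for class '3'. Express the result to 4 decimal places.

0.6154

Treat '3' as positive and all other classes as negative.
precision = TP/(TP+FP).
3: TP=24, FP=11+0+4=15 → 24/39 = 0.61538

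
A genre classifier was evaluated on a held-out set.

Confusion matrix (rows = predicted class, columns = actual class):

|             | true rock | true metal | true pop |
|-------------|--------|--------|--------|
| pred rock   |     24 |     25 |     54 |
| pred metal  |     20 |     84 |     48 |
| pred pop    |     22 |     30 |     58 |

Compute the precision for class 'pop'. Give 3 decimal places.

Take TP from the diagonal, FP from the rest of the 'pop' prediction marginal, FN from the rest of the 'pop' actual marginal.
precision = TP/(TP+FP).
pop: TP=58, FP=22+30=52 → 58/110 = 0.5273

0.527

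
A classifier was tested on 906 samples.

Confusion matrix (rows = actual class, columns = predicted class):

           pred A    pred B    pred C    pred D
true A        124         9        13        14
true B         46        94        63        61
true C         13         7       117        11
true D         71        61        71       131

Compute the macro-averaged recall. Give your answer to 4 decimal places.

Per-class recall (TP/(TP+FN)):
  A: TP=124, FN=9+13+14=36 → 124/160 = 0.77500
  B: TP=94, FN=46+63+61=170 → 94/264 = 0.35606
  C: TP=117, FN=13+7+11=31 → 117/148 = 0.79054
  D: TP=131, FN=71+61+71=203 → 131/334 = 0.39222
Macro-recall = mean = (0.77500 + 0.35606 + 0.79054 + 0.39222) / 4 = 0.5785

0.5785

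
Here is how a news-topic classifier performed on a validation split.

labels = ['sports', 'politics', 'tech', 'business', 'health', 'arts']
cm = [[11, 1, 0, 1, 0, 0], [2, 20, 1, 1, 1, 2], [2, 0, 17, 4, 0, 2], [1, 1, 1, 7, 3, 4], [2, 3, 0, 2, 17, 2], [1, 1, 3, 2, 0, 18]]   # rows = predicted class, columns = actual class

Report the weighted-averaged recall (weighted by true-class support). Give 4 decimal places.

0.6767

Per-class recall (TP/(TP+FN)):
  sports: TP=11, FN=2+2+1+2+1=8 → 11/19 = 0.57895
  politics: TP=20, FN=1+0+1+3+1=6 → 20/26 = 0.76923
  tech: TP=17, FN=0+1+1+0+3=5 → 17/22 = 0.77273
  business: TP=7, FN=1+1+4+2+2=10 → 7/17 = 0.41176
  health: TP=17, FN=0+1+0+3+0=4 → 17/21 = 0.80952
  arts: TP=18, FN=0+2+2+4+2=10 → 18/28 = 0.64286
Weighted-recall = Σ (supportᵢ/N)·recallᵢ with N=133: (19/133)·0.57895 + (26/133)·0.76923 + (22/133)·0.77273 + (17/133)·0.41176 + (21/133)·0.80952 + (28/133)·0.64286 = 0.6767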